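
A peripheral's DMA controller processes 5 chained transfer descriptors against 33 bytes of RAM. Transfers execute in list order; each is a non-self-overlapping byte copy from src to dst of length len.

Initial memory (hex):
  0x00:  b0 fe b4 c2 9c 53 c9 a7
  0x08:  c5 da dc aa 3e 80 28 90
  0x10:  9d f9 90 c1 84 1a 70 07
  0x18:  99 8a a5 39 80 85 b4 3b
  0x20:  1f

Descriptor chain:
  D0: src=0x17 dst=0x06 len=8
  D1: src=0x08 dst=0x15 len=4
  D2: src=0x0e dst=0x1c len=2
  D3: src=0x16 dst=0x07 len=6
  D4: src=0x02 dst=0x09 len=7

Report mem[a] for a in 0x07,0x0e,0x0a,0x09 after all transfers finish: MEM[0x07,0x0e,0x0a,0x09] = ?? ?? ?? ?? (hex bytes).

#0 dst[0x06+8] := {0x07,0x99,0x8a,0xa5,0x39,0x80,0x85,0xb4}
#1 dst[0x15+4] := {0x8a,0xa5,0x39,0x80}
#2 dst[0x1c+2] := {0x28,0x90}
#3 dst[0x07+6] := {0xa5,0x39,0x80,0x8a,0xa5,0x39}
#4 dst[0x09+7] := {0xb4,0xc2,0x9c,0x53,0x07,0xa5,0x39}
query mem[0x07]=0xa5, mem[0x0e]=0xa5, mem[0x0a]=0xc2, mem[0x09]=0xb4

MEM[0x07,0x0e,0x0a,0x09] = a5 a5 c2 b4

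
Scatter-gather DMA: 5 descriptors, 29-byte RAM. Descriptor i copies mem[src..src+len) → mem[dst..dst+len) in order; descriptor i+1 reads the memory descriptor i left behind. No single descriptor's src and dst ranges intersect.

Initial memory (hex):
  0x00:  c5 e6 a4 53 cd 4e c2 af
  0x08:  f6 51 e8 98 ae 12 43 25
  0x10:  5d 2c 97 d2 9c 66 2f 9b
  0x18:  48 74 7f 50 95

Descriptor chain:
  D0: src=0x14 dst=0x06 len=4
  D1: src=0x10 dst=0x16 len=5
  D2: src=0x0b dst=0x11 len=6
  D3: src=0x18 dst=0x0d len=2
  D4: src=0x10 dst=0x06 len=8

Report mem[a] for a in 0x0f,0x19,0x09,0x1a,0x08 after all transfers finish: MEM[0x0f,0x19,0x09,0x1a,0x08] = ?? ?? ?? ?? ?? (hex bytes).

MEM[0x0f,0x19,0x09,0x1a,0x08] = 25 d2 12 9c ae

  after D0: wrote 4B at 0x06 = 9c662f9b
  after D1: wrote 5B at 0x16 = 5d2c97d29c
  after D2: wrote 6B at 0x11 = 98ae1243255d
  after D3: wrote 2B at 0x0d = 97d2
  after D4: wrote 8B at 0x06 = 5d98ae1243255d2c
query mem[0x0f]=0x25, mem[0x19]=0xd2, mem[0x09]=0x12, mem[0x1a]=0x9c, mem[0x08]=0xae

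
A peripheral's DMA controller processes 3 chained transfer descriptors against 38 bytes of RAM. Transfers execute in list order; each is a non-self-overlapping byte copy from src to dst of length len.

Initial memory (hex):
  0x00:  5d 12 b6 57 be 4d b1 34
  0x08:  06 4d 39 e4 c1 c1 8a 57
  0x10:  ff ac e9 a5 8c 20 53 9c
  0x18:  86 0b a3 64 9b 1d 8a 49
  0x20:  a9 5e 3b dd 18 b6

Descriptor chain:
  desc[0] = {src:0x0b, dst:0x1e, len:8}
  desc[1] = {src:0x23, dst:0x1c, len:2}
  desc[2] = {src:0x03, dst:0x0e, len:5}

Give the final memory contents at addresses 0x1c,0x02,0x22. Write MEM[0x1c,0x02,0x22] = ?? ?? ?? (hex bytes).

D0: mem[0x1e..0x25] <- [e4 c1 c1 8a 57 ff ac e9]
D1: mem[0x1c..0x1d] <- [ff ac]
D2: mem[0x0e..0x12] <- [57 be 4d b1 34]
query mem[0x1c]=0xff, mem[0x02]=0xb6, mem[0x22]=0x57

MEM[0x1c,0x02,0x22] = ff b6 57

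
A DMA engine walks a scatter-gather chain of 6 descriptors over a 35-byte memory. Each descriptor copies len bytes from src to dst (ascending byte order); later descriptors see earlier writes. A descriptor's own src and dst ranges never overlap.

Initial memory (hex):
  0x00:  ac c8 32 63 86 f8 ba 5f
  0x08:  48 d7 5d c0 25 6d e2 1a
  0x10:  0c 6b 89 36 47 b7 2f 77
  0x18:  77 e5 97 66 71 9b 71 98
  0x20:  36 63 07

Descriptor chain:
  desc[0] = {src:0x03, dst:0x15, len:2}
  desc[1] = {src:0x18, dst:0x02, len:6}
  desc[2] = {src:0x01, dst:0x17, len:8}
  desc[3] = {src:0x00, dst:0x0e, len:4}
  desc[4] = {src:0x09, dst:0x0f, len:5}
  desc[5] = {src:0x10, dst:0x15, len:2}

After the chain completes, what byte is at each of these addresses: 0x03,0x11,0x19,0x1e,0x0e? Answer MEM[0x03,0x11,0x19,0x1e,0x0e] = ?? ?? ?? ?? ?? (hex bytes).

  after D0: wrote 2B at 0x15 = 6386
  after D1: wrote 6B at 0x02 = 77e59766719b
  after D2: wrote 8B at 0x17 = c877e59766719b48
  after D3: wrote 4B at 0x0e = acc877e5
  after D4: wrote 5B at 0x0f = d75dc0256d
  after D5: wrote 2B at 0x15 = 5dc0
query mem[0x03]=0xe5, mem[0x11]=0xc0, mem[0x19]=0xe5, mem[0x1e]=0x48, mem[0x0e]=0xac

MEM[0x03,0x11,0x19,0x1e,0x0e] = e5 c0 e5 48 ac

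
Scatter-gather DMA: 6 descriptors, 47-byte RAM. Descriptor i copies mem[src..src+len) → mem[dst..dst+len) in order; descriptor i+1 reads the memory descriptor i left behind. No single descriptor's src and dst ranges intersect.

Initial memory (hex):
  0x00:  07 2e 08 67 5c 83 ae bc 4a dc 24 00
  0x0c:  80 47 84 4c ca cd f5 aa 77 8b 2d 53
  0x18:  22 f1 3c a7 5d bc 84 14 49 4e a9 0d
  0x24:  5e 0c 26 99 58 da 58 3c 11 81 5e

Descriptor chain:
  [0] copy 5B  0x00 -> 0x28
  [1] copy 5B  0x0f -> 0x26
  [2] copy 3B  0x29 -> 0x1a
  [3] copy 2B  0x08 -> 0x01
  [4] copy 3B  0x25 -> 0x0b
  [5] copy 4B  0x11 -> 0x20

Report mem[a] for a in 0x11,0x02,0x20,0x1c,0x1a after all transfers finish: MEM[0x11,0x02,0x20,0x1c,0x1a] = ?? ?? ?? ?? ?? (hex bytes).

MEM[0x11,0x02,0x20,0x1c,0x1a] = cd dc cd 67 f5

  after D0: wrote 5B at 0x28 = 072e08675c
  after D1: wrote 5B at 0x26 = 4ccacdf5aa
  after D2: wrote 3B at 0x1a = f5aa67
  after D3: wrote 2B at 0x01 = 4adc
  after D4: wrote 3B at 0x0b = 0c4cca
  after D5: wrote 4B at 0x20 = cdf5aa77
query mem[0x11]=0xcd, mem[0x02]=0xdc, mem[0x20]=0xcd, mem[0x1c]=0x67, mem[0x1a]=0xf5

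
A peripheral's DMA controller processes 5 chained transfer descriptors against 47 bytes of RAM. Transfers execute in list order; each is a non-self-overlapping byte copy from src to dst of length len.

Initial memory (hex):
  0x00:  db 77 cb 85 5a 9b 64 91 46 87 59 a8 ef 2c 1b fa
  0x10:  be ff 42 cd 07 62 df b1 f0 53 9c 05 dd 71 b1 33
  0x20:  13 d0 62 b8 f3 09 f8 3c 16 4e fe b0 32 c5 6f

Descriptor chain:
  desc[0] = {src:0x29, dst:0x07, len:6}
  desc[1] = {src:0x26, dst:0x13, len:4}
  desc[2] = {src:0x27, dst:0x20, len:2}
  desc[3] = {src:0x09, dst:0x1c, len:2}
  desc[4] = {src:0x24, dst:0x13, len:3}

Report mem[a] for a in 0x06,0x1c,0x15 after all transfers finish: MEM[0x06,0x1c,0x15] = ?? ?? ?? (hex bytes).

  after D0: wrote 6B at 0x07 = 4efeb032c56f
  after D1: wrote 4B at 0x13 = f83c164e
  after D2: wrote 2B at 0x20 = 3c16
  after D3: wrote 2B at 0x1c = b032
  after D4: wrote 3B at 0x13 = f309f8
query mem[0x06]=0x64, mem[0x1c]=0xb0, mem[0x15]=0xf8

MEM[0x06,0x1c,0x15] = 64 b0 f8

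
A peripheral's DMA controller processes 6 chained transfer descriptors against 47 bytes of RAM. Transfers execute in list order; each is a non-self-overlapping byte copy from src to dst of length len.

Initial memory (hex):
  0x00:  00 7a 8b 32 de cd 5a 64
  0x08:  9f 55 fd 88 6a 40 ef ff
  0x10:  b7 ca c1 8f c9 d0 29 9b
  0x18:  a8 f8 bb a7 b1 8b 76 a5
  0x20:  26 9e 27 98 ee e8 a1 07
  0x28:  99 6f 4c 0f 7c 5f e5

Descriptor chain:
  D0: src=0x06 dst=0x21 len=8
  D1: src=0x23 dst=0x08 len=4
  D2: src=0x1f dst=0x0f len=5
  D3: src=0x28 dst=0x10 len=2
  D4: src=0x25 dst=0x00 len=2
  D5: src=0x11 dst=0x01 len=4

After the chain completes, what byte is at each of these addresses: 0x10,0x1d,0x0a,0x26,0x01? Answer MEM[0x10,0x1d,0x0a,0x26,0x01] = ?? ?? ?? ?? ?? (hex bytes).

D0: mem[0x21..0x28] <- [5a 64 9f 55 fd 88 6a 40]
D1: mem[0x08..0x0b] <- [9f 55 fd 88]
D2: mem[0x0f..0x13] <- [a5 26 5a 64 9f]
D3: mem[0x10..0x11] <- [40 6f]
D4: mem[0x00..0x01] <- [fd 88]
D5: mem[0x01..0x04] <- [6f 64 9f c9]
query mem[0x10]=0x40, mem[0x1d]=0x8b, mem[0x0a]=0xfd, mem[0x26]=0x88, mem[0x01]=0x6f

MEM[0x10,0x1d,0x0a,0x26,0x01] = 40 8b fd 88 6f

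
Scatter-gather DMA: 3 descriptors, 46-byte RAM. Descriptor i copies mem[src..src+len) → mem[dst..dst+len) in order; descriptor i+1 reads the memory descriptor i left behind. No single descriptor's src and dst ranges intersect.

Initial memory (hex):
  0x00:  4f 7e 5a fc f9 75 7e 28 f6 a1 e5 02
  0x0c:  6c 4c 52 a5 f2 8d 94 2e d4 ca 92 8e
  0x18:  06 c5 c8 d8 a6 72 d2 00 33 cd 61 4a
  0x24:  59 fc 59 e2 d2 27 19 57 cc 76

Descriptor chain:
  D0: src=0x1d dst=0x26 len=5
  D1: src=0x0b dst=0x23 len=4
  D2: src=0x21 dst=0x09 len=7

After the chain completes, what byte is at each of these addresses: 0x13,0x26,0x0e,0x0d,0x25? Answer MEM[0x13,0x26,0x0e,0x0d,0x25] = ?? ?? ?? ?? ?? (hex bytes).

MEM[0x13,0x26,0x0e,0x0d,0x25] = 2e 52 52 4c 4c

D0: mem[0x26..0x2a] <- [72 d2 00 33 cd]
D1: mem[0x23..0x26] <- [02 6c 4c 52]
D2: mem[0x09..0x0f] <- [cd 61 02 6c 4c 52 d2]
query mem[0x13]=0x2e, mem[0x26]=0x52, mem[0x0e]=0x52, mem[0x0d]=0x4c, mem[0x25]=0x4c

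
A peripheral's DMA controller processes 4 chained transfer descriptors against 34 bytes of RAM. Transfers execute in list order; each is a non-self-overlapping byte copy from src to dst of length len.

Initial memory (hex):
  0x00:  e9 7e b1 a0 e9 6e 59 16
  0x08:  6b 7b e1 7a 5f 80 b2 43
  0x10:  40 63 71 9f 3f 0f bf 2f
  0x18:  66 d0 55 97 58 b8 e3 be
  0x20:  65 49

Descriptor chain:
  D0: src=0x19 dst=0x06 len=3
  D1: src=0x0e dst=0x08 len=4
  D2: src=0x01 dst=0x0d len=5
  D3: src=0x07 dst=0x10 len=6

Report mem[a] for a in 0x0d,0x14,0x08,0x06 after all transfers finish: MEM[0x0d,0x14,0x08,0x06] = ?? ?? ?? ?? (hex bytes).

MEM[0x0d,0x14,0x08,0x06] = 7e 63 b2 d0

[0] 0x19->0x06 len=3 : d0 55 97
[1] 0x0e->0x08 len=4 : b2 43 40 63
[2] 0x01->0x0d len=5 : 7e b1 a0 e9 6e
[3] 0x07->0x10 len=6 : 55 b2 43 40 63 5f
query mem[0x0d]=0x7e, mem[0x14]=0x63, mem[0x08]=0xb2, mem[0x06]=0xd0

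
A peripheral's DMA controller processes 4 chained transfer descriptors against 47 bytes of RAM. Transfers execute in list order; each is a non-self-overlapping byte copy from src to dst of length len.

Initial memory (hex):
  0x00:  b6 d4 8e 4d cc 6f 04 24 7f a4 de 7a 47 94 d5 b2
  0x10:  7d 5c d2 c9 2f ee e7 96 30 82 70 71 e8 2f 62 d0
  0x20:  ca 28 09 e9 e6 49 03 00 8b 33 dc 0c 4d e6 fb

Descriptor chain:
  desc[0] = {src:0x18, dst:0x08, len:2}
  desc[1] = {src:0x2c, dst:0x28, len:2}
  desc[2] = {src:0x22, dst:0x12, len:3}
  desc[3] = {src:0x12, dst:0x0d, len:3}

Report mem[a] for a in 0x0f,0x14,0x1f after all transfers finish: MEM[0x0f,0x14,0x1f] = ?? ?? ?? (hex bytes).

D0: mem[0x08..0x09] <- [30 82]
D1: mem[0x28..0x29] <- [4d e6]
D2: mem[0x12..0x14] <- [09 e9 e6]
D3: mem[0x0d..0x0f] <- [09 e9 e6]
query mem[0x0f]=0xe6, mem[0x14]=0xe6, mem[0x1f]=0xd0

MEM[0x0f,0x14,0x1f] = e6 e6 d0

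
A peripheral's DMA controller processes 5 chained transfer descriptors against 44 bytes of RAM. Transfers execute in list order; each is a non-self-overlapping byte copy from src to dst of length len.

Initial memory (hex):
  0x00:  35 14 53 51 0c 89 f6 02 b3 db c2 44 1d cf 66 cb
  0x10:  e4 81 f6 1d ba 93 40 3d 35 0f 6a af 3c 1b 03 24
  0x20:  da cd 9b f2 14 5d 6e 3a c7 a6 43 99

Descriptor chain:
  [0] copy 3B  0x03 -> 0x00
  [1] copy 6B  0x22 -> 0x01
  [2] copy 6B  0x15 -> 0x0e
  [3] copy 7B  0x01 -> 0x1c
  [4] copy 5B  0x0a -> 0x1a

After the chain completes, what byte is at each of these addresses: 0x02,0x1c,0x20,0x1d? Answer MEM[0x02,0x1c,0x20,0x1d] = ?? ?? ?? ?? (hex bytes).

#0 dst[0x00+3] := {0x51,0x0c,0x89}
#1 dst[0x01+6] := {0x9b,0xf2,0x14,0x5d,0x6e,0x3a}
#2 dst[0x0e+6] := {0x93,0x40,0x3d,0x35,0x0f,0x6a}
#3 dst[0x1c+7] := {0x9b,0xf2,0x14,0x5d,0x6e,0x3a,0x02}
#4 dst[0x1a+5] := {0xc2,0x44,0x1d,0xcf,0x93}
query mem[0x02]=0xf2, mem[0x1c]=0x1d, mem[0x20]=0x6e, mem[0x1d]=0xcf

MEM[0x02,0x1c,0x20,0x1d] = f2 1d 6e cf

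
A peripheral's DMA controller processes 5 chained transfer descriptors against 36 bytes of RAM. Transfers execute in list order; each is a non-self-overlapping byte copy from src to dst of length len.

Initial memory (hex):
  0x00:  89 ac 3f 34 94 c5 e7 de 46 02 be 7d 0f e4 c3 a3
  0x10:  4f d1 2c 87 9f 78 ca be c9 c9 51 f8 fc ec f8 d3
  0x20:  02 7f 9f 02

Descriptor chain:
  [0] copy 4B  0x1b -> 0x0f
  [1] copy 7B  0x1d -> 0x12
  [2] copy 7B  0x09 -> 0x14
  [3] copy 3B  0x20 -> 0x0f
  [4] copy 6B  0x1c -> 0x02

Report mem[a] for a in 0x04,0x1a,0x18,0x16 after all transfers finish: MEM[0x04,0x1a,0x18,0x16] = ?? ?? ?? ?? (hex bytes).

#0 dst[0x0f+4] := {0xf8,0xfc,0xec,0xf8}
#1 dst[0x12+7] := {0xec,0xf8,0xd3,0x02,0x7f,0x9f,0x02}
#2 dst[0x14+7] := {0x02,0xbe,0x7d,0x0f,0xe4,0xc3,0xf8}
#3 dst[0x0f+3] := {0x02,0x7f,0x9f}
#4 dst[0x02+6] := {0xfc,0xec,0xf8,0xd3,0x02,0x7f}
query mem[0x04]=0xf8, mem[0x1a]=0xf8, mem[0x18]=0xe4, mem[0x16]=0x7d

MEM[0x04,0x1a,0x18,0x16] = f8 f8 e4 7d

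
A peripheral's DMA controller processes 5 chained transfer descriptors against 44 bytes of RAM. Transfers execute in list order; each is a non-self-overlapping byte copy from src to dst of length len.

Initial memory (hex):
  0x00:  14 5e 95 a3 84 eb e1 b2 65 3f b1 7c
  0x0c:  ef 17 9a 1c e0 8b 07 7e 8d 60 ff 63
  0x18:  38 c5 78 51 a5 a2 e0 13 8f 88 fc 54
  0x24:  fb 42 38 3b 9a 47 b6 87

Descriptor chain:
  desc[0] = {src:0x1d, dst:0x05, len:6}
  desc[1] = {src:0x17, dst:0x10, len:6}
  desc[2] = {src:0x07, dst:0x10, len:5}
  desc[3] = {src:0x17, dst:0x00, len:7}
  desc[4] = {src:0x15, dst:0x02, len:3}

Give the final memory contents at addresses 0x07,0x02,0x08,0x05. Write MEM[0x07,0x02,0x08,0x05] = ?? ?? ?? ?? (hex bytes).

MEM[0x07,0x02,0x08,0x05] = 13 a5 8f a5

  after D0: wrote 6B at 0x05 = a2e0138f88fc
  after D1: wrote 6B at 0x10 = 6338c57851a5
  after D2: wrote 5B at 0x10 = 138f88fc7c
  after D3: wrote 7B at 0x00 = 6338c57851a5a2
  after D4: wrote 3B at 0x02 = a5ff63
query mem[0x07]=0x13, mem[0x02]=0xa5, mem[0x08]=0x8f, mem[0x05]=0xa5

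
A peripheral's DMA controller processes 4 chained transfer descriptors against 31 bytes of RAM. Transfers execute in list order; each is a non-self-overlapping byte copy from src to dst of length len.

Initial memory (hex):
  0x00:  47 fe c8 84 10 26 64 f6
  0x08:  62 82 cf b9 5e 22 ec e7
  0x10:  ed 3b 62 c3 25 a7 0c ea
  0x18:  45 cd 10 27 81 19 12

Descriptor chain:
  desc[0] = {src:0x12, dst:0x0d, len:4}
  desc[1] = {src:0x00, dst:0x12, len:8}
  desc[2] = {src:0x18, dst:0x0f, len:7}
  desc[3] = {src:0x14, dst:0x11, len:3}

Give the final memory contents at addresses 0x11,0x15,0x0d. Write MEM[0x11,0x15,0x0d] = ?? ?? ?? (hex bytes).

[0] 0x12->0x0d len=4 : 62 c3 25 a7
[1] 0x00->0x12 len=8 : 47 fe c8 84 10 26 64 f6
[2] 0x18->0x0f len=7 : 64 f6 10 27 81 19 12
[3] 0x14->0x11 len=3 : 19 12 10
query mem[0x11]=0x19, mem[0x15]=0x12, mem[0x0d]=0x62

MEM[0x11,0x15,0x0d] = 19 12 62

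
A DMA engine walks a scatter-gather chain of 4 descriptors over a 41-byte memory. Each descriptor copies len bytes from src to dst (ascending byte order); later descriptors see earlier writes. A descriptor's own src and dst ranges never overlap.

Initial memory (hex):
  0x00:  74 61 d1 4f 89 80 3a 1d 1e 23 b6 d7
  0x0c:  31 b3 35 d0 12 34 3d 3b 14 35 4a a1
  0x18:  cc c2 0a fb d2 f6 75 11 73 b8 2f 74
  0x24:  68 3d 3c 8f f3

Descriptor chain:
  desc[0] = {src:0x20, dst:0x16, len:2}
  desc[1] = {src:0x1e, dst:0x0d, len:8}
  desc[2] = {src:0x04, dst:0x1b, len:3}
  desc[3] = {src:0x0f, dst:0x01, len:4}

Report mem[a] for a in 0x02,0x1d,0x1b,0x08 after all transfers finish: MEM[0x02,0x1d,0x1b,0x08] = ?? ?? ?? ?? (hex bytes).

MEM[0x02,0x1d,0x1b,0x08] = b8 3a 89 1e

D0: mem[0x16..0x17] <- [73 b8]
D1: mem[0x0d..0x14] <- [75 11 73 b8 2f 74 68 3d]
D2: mem[0x1b..0x1d] <- [89 80 3a]
D3: mem[0x01..0x04] <- [73 b8 2f 74]
query mem[0x02]=0xb8, mem[0x1d]=0x3a, mem[0x1b]=0x89, mem[0x08]=0x1e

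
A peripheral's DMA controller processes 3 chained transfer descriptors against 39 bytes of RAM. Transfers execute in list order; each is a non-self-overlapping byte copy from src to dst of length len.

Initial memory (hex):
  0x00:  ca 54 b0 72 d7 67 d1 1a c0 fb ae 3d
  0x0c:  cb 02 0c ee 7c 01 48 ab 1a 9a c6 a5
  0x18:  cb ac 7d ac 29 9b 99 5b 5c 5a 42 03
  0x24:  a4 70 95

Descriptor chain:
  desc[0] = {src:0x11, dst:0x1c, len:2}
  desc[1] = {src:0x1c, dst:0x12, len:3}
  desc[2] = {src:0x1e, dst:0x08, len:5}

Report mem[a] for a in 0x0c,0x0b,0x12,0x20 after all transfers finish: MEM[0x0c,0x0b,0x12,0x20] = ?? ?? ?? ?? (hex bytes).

MEM[0x0c,0x0b,0x12,0x20] = 42 5a 01 5c

[0] 0x11->0x1c len=2 : 01 48
[1] 0x1c->0x12 len=3 : 01 48 99
[2] 0x1e->0x08 len=5 : 99 5b 5c 5a 42
query mem[0x0c]=0x42, mem[0x0b]=0x5a, mem[0x12]=0x01, mem[0x20]=0x5c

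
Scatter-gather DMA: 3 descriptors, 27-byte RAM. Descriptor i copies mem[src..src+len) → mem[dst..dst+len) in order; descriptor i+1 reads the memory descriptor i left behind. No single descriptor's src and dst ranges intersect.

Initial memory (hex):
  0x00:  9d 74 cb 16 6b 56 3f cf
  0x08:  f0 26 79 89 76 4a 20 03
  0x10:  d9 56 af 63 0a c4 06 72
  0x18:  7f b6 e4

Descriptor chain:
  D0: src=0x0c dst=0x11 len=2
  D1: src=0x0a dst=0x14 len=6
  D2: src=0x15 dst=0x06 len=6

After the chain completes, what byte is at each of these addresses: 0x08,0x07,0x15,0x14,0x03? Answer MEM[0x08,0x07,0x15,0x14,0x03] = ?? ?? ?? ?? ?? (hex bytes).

MEM[0x08,0x07,0x15,0x14,0x03] = 4a 76 89 79 16

#0 dst[0x11+2] := {0x76,0x4a}
#1 dst[0x14+6] := {0x79,0x89,0x76,0x4a,0x20,0x03}
#2 dst[0x06+6] := {0x89,0x76,0x4a,0x20,0x03,0xe4}
query mem[0x08]=0x4a, mem[0x07]=0x76, mem[0x15]=0x89, mem[0x14]=0x79, mem[0x03]=0x16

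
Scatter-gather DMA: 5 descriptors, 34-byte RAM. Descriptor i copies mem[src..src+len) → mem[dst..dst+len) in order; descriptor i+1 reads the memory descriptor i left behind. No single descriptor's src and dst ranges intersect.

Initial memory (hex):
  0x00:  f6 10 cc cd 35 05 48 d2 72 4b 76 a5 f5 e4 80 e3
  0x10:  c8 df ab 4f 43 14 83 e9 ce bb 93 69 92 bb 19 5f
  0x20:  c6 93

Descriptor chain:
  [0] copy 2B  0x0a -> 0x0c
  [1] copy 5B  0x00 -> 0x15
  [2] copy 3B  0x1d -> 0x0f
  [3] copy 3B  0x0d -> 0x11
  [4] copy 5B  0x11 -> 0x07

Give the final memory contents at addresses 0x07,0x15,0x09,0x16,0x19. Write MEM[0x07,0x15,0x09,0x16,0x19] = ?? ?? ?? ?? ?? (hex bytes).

[0] 0x0a->0x0c len=2 : 76 a5
[1] 0x00->0x15 len=5 : f6 10 cc cd 35
[2] 0x1d->0x0f len=3 : bb 19 5f
[3] 0x0d->0x11 len=3 : a5 80 bb
[4] 0x11->0x07 len=5 : a5 80 bb 43 f6
query mem[0x07]=0xa5, mem[0x15]=0xf6, mem[0x09]=0xbb, mem[0x16]=0x10, mem[0x19]=0x35

MEM[0x07,0x15,0x09,0x16,0x19] = a5 f6 bb 10 35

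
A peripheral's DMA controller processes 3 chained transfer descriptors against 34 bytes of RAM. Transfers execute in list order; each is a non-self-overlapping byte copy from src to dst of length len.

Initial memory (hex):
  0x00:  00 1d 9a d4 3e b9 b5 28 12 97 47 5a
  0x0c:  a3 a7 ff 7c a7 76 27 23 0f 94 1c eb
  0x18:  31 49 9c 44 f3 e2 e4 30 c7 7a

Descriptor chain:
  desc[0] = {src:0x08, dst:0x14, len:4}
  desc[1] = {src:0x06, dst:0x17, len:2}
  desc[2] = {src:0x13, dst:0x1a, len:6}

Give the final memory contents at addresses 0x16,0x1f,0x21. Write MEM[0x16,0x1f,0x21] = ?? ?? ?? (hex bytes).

MEM[0x16,0x1f,0x21] = 47 28 7a

#0 dst[0x14+4] := {0x12,0x97,0x47,0x5a}
#1 dst[0x17+2] := {0xb5,0x28}
#2 dst[0x1a+6] := {0x23,0x12,0x97,0x47,0xb5,0x28}
query mem[0x16]=0x47, mem[0x1f]=0x28, mem[0x21]=0x7a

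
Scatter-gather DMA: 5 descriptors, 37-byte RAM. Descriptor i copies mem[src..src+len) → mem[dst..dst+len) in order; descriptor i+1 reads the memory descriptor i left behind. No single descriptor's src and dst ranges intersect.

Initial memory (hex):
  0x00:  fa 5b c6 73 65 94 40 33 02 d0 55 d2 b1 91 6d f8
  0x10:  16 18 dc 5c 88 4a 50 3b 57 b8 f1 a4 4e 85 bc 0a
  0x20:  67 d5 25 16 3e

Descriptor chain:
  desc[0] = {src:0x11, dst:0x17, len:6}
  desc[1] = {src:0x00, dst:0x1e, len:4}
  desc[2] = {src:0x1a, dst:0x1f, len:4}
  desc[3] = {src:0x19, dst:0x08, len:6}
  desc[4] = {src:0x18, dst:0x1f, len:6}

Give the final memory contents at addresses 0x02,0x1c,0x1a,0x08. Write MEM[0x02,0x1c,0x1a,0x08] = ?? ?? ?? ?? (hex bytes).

D0: mem[0x17..0x1c] <- [18 dc 5c 88 4a 50]
D1: mem[0x1e..0x21] <- [fa 5b c6 73]
D2: mem[0x1f..0x22] <- [88 4a 50 85]
D3: mem[0x08..0x0d] <- [5c 88 4a 50 85 fa]
D4: mem[0x1f..0x24] <- [dc 5c 88 4a 50 85]
query mem[0x02]=0xc6, mem[0x1c]=0x50, mem[0x1a]=0x88, mem[0x08]=0x5c

MEM[0x02,0x1c,0x1a,0x08] = c6 50 88 5c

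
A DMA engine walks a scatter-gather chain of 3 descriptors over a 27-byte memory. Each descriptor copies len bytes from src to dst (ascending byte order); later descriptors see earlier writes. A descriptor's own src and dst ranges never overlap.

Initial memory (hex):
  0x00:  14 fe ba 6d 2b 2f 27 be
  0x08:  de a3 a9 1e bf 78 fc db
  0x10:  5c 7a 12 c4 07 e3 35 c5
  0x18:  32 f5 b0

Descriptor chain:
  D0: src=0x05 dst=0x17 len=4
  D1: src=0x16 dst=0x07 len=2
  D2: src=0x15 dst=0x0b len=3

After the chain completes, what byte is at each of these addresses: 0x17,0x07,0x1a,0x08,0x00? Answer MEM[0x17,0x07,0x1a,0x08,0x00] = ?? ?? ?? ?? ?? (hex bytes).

[0] 0x05->0x17 len=4 : 2f 27 be de
[1] 0x16->0x07 len=2 : 35 2f
[2] 0x15->0x0b len=3 : e3 35 2f
query mem[0x17]=0x2f, mem[0x07]=0x35, mem[0x1a]=0xde, mem[0x08]=0x2f, mem[0x00]=0x14

MEM[0x17,0x07,0x1a,0x08,0x00] = 2f 35 de 2f 14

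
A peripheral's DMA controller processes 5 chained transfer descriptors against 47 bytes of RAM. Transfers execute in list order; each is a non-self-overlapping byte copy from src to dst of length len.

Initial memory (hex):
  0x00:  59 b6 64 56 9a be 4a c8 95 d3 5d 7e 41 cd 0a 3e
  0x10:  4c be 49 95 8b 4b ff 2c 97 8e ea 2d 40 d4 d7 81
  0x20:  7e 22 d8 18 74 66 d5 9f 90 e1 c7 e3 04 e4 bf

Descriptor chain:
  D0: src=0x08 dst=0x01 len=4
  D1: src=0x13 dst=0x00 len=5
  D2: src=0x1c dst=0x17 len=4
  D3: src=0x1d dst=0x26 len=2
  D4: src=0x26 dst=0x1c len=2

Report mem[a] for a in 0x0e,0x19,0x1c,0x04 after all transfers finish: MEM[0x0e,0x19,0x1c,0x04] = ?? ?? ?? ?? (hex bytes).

MEM[0x0e,0x19,0x1c,0x04] = 0a d7 d4 2c

D0: mem[0x01..0x04] <- [95 d3 5d 7e]
D1: mem[0x00..0x04] <- [95 8b 4b ff 2c]
D2: mem[0x17..0x1a] <- [40 d4 d7 81]
D3: mem[0x26..0x27] <- [d4 d7]
D4: mem[0x1c..0x1d] <- [d4 d7]
query mem[0x0e]=0x0a, mem[0x19]=0xd7, mem[0x1c]=0xd4, mem[0x04]=0x2c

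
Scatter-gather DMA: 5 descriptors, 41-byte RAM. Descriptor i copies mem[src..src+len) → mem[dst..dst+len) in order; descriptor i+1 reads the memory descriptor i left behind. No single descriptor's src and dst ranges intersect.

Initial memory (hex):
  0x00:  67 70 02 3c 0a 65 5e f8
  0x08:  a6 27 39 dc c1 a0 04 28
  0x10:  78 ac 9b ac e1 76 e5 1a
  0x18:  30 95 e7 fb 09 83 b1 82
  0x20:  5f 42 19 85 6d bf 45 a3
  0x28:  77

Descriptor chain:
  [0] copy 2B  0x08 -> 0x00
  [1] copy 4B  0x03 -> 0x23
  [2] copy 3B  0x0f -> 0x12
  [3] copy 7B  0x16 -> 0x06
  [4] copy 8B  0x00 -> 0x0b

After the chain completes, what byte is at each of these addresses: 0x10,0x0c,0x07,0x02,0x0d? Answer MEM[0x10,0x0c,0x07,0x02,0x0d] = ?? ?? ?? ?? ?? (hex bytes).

D0: mem[0x00..0x01] <- [a6 27]
D1: mem[0x23..0x26] <- [3c 0a 65 5e]
D2: mem[0x12..0x14] <- [28 78 ac]
D3: mem[0x06..0x0c] <- [e5 1a 30 95 e7 fb 09]
D4: mem[0x0b..0x12] <- [a6 27 02 3c 0a 65 e5 1a]
query mem[0x10]=0x65, mem[0x0c]=0x27, mem[0x07]=0x1a, mem[0x02]=0x02, mem[0x0d]=0x02

MEM[0x10,0x0c,0x07,0x02,0x0d] = 65 27 1a 02 02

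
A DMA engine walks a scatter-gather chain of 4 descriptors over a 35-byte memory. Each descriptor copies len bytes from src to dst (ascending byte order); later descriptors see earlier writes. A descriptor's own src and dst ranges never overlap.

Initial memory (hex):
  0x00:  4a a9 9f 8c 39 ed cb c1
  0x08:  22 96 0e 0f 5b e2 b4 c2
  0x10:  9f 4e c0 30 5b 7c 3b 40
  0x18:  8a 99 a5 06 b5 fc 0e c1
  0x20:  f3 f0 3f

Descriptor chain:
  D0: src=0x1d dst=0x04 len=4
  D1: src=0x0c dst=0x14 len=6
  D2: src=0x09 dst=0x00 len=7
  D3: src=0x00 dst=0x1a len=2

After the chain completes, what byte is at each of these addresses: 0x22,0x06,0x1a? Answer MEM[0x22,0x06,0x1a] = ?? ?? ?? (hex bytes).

MEM[0x22,0x06,0x1a] = 3f c2 96

[0] 0x1d->0x04 len=4 : fc 0e c1 f3
[1] 0x0c->0x14 len=6 : 5b e2 b4 c2 9f 4e
[2] 0x09->0x00 len=7 : 96 0e 0f 5b e2 b4 c2
[3] 0x00->0x1a len=2 : 96 0e
query mem[0x22]=0x3f, mem[0x06]=0xc2, mem[0x1a]=0x96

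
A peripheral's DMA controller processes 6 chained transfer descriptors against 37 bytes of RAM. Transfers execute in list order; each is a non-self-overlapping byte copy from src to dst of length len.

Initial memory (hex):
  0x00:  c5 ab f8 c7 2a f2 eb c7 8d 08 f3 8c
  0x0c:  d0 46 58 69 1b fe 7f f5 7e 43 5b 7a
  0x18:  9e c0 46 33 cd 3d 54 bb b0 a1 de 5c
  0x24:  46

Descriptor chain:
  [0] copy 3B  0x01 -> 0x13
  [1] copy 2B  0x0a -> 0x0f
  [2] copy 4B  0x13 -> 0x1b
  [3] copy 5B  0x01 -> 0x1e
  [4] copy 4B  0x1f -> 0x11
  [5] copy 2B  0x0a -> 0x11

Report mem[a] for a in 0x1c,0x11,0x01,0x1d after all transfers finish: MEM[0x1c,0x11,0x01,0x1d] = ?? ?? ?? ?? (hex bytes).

MEM[0x1c,0x11,0x01,0x1d] = f8 f3 ab c7

[0] 0x01->0x13 len=3 : ab f8 c7
[1] 0x0a->0x0f len=2 : f3 8c
[2] 0x13->0x1b len=4 : ab f8 c7 5b
[3] 0x01->0x1e len=5 : ab f8 c7 2a f2
[4] 0x1f->0x11 len=4 : f8 c7 2a f2
[5] 0x0a->0x11 len=2 : f3 8c
query mem[0x1c]=0xf8, mem[0x11]=0xf3, mem[0x01]=0xab, mem[0x1d]=0xc7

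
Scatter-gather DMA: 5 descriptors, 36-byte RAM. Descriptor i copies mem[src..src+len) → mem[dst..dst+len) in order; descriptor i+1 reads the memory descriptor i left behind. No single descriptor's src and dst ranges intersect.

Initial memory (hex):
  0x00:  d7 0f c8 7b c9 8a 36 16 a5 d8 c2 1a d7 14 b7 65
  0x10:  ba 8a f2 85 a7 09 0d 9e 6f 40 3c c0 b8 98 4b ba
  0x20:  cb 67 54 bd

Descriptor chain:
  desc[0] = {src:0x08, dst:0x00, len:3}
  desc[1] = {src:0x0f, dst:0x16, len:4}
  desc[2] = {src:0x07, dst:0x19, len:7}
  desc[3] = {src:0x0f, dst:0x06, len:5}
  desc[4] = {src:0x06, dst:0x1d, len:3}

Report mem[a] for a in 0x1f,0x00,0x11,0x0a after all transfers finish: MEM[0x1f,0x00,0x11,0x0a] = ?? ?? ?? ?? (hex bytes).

MEM[0x1f,0x00,0x11,0x0a] = 8a a5 8a 85

D0: mem[0x00..0x02] <- [a5 d8 c2]
D1: mem[0x16..0x19] <- [65 ba 8a f2]
D2: mem[0x19..0x1f] <- [16 a5 d8 c2 1a d7 14]
D3: mem[0x06..0x0a] <- [65 ba 8a f2 85]
D4: mem[0x1d..0x1f] <- [65 ba 8a]
query mem[0x1f]=0x8a, mem[0x00]=0xa5, mem[0x11]=0x8a, mem[0x0a]=0x85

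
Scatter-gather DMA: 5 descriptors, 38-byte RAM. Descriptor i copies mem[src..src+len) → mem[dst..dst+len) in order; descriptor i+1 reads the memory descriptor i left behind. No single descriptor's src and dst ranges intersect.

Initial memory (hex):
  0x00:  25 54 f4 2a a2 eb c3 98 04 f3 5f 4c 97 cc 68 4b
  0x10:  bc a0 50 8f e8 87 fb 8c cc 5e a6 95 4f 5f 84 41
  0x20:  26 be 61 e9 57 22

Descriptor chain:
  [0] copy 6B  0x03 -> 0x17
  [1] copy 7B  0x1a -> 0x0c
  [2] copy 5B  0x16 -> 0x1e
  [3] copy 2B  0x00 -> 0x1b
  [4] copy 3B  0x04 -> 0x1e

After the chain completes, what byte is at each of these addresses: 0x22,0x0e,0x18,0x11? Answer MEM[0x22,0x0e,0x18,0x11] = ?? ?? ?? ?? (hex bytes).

MEM[0x22,0x0e,0x18,0x11] = c3 04 a2 41

D0: mem[0x17..0x1c] <- [2a a2 eb c3 98 04]
D1: mem[0x0c..0x12] <- [c3 98 04 5f 84 41 26]
D2: mem[0x1e..0x22] <- [fb 2a a2 eb c3]
D3: mem[0x1b..0x1c] <- [25 54]
D4: mem[0x1e..0x20] <- [a2 eb c3]
query mem[0x22]=0xc3, mem[0x0e]=0x04, mem[0x18]=0xa2, mem[0x11]=0x41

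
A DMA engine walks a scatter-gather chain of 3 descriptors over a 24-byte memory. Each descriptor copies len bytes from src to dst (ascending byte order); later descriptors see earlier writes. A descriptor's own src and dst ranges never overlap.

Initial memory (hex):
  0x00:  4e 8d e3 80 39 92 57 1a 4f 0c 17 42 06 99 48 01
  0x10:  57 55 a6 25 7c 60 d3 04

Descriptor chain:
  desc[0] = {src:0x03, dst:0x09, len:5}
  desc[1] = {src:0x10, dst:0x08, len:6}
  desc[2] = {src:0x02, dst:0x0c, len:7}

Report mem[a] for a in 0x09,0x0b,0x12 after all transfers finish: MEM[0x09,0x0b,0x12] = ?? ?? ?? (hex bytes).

D0: mem[0x09..0x0d] <- [80 39 92 57 1a]
D1: mem[0x08..0x0d] <- [57 55 a6 25 7c 60]
D2: mem[0x0c..0x12] <- [e3 80 39 92 57 1a 57]
query mem[0x09]=0x55, mem[0x0b]=0x25, mem[0x12]=0x57

MEM[0x09,0x0b,0x12] = 55 25 57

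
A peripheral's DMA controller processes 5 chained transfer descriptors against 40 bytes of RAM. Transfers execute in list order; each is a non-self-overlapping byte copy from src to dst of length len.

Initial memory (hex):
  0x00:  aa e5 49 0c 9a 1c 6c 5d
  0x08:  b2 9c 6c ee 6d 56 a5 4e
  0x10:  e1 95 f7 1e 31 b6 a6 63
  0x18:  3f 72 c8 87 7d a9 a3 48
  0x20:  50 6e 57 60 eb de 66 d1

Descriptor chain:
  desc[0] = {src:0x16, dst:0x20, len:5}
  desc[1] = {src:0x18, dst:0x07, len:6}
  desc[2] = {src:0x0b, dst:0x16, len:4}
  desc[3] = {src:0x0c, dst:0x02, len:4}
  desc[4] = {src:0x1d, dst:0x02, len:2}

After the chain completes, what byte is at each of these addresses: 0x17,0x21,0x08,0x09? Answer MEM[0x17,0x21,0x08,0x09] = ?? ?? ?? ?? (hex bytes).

MEM[0x17,0x21,0x08,0x09] = a9 63 72 c8

D0: mem[0x20..0x24] <- [a6 63 3f 72 c8]
D1: mem[0x07..0x0c] <- [3f 72 c8 87 7d a9]
D2: mem[0x16..0x19] <- [7d a9 56 a5]
D3: mem[0x02..0x05] <- [a9 56 a5 4e]
D4: mem[0x02..0x03] <- [a9 a3]
query mem[0x17]=0xa9, mem[0x21]=0x63, mem[0x08]=0x72, mem[0x09]=0xc8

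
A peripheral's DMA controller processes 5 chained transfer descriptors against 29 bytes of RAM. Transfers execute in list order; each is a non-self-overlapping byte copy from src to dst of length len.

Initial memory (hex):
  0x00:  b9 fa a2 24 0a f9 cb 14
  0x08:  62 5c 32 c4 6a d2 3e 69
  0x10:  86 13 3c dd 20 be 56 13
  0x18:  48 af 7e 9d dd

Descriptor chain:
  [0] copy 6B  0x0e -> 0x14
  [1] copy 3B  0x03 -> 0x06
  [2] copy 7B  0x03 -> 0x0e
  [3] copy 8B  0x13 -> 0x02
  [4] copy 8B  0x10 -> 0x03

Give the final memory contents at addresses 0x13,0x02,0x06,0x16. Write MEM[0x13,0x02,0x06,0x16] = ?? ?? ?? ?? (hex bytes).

MEM[0x13,0x02,0x06,0x16] = f9 f9 f9 86

  after D0: wrote 6B at 0x14 = 3e6986133cdd
  after D1: wrote 3B at 0x06 = 240af9
  after D2: wrote 7B at 0x0e = 240af9240af95c
  after D3: wrote 8B at 0x02 = f95c6986133cdd7e
  after D4: wrote 8B at 0x03 = f9240af95c698613
query mem[0x13]=0xf9, mem[0x02]=0xf9, mem[0x06]=0xf9, mem[0x16]=0x86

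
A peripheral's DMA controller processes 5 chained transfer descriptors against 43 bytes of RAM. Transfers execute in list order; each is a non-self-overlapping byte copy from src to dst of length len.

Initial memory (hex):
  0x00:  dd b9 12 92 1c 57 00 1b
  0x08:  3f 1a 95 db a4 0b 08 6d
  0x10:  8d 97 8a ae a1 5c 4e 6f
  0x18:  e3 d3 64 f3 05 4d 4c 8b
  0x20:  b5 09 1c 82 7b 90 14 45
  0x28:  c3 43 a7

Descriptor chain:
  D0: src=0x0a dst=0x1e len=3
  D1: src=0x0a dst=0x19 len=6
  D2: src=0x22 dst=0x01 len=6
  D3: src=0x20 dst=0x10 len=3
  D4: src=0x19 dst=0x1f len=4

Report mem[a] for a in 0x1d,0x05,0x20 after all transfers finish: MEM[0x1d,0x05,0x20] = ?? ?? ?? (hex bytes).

D0: mem[0x1e..0x20] <- [95 db a4]
D1: mem[0x19..0x1e] <- [95 db a4 0b 08 6d]
D2: mem[0x01..0x06] <- [1c 82 7b 90 14 45]
D3: mem[0x10..0x12] <- [a4 09 1c]
D4: mem[0x1f..0x22] <- [95 db a4 0b]
query mem[0x1d]=0x08, mem[0x05]=0x14, mem[0x20]=0xdb

MEM[0x1d,0x05,0x20] = 08 14 db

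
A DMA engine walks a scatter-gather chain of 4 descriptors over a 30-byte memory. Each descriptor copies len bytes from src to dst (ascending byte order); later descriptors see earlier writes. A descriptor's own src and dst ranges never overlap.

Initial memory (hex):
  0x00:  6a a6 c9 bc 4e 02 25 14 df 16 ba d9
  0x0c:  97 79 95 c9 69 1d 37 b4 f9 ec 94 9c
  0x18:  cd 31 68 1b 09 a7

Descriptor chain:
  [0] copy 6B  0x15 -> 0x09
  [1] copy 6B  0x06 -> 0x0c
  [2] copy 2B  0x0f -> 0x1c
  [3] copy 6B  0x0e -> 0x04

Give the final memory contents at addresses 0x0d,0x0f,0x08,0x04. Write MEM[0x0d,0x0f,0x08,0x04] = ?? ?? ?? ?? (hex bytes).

MEM[0x0d,0x0f,0x08,0x04] = 14 ec 37 df

#0 dst[0x09+6] := {0xec,0x94,0x9c,0xcd,0x31,0x68}
#1 dst[0x0c+6] := {0x25,0x14,0xdf,0xec,0x94,0x9c}
#2 dst[0x1c+2] := {0xec,0x94}
#3 dst[0x04+6] := {0xdf,0xec,0x94,0x9c,0x37,0xb4}
query mem[0x0d]=0x14, mem[0x0f]=0xec, mem[0x08]=0x37, mem[0x04]=0xdf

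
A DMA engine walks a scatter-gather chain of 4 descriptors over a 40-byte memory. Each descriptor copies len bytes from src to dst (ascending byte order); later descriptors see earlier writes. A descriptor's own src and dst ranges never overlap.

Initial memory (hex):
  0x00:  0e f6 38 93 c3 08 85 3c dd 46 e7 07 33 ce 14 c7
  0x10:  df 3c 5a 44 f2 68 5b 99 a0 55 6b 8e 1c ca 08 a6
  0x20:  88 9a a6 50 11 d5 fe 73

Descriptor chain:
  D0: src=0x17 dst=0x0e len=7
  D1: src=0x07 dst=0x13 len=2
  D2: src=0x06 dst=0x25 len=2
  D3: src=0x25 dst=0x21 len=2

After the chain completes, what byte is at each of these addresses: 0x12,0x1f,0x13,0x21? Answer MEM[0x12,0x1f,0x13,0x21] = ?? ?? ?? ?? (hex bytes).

MEM[0x12,0x1f,0x13,0x21] = 8e a6 3c 85

#0 dst[0x0e+7] := {0x99,0xa0,0x55,0x6b,0x8e,0x1c,0xca}
#1 dst[0x13+2] := {0x3c,0xdd}
#2 dst[0x25+2] := {0x85,0x3c}
#3 dst[0x21+2] := {0x85,0x3c}
query mem[0x12]=0x8e, mem[0x1f]=0xa6, mem[0x13]=0x3c, mem[0x21]=0x85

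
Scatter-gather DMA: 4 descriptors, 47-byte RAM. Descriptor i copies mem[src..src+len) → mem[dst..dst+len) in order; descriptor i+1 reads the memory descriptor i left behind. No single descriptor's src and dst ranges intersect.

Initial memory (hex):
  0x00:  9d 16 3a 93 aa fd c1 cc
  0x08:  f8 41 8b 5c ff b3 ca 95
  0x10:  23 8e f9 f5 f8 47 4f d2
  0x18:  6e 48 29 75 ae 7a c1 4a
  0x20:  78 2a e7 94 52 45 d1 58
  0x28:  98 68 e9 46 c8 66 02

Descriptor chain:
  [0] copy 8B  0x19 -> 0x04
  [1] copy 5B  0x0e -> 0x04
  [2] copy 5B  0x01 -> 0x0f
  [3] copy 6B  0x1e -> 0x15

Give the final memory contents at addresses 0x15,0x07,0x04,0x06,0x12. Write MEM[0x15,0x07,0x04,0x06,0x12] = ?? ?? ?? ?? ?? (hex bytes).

MEM[0x15,0x07,0x04,0x06,0x12] = c1 8e ca 23 ca

[0] 0x19->0x04 len=8 : 48 29 75 ae 7a c1 4a 78
[1] 0x0e->0x04 len=5 : ca 95 23 8e f9
[2] 0x01->0x0f len=5 : 16 3a 93 ca 95
[3] 0x1e->0x15 len=6 : c1 4a 78 2a e7 94
query mem[0x15]=0xc1, mem[0x07]=0x8e, mem[0x04]=0xca, mem[0x06]=0x23, mem[0x12]=0xca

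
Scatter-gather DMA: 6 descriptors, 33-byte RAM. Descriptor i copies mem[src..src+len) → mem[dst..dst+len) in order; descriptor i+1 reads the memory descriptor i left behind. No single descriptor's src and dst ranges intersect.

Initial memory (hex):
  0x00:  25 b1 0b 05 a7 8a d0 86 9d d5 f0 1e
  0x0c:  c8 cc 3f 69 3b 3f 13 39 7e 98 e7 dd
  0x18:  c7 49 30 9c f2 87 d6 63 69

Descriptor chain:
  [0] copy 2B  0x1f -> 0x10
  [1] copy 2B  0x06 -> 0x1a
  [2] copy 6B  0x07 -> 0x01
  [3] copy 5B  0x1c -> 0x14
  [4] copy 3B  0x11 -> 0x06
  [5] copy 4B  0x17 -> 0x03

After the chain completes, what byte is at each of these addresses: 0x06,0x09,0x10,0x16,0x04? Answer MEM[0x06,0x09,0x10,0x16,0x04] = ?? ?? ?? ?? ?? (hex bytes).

MEM[0x06,0x09,0x10,0x16,0x04] = d0 d5 63 d6 69

[0] 0x1f->0x10 len=2 : 63 69
[1] 0x06->0x1a len=2 : d0 86
[2] 0x07->0x01 len=6 : 86 9d d5 f0 1e c8
[3] 0x1c->0x14 len=5 : f2 87 d6 63 69
[4] 0x11->0x06 len=3 : 69 13 39
[5] 0x17->0x03 len=4 : 63 69 49 d0
query mem[0x06]=0xd0, mem[0x09]=0xd5, mem[0x10]=0x63, mem[0x16]=0xd6, mem[0x04]=0x69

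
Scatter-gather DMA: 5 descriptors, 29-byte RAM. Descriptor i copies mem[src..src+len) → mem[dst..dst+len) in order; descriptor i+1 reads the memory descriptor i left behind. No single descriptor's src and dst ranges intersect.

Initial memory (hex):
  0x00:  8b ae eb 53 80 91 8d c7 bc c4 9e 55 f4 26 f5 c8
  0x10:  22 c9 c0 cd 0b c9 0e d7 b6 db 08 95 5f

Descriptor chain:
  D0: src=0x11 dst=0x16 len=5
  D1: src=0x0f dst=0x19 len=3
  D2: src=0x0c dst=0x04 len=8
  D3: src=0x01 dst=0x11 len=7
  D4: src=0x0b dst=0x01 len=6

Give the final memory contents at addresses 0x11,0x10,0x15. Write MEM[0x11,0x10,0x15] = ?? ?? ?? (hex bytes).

MEM[0x11,0x10,0x15] = ae 22 26

  after D0: wrote 5B at 0x16 = c9c0cd0bc9
  after D1: wrote 3B at 0x19 = c822c9
  after D2: wrote 8B at 0x04 = f426f5c822c9c0cd
  after D3: wrote 7B at 0x11 = aeeb53f426f5c8
  after D4: wrote 6B at 0x01 = cdf426f5c822
query mem[0x11]=0xae, mem[0x10]=0x22, mem[0x15]=0x26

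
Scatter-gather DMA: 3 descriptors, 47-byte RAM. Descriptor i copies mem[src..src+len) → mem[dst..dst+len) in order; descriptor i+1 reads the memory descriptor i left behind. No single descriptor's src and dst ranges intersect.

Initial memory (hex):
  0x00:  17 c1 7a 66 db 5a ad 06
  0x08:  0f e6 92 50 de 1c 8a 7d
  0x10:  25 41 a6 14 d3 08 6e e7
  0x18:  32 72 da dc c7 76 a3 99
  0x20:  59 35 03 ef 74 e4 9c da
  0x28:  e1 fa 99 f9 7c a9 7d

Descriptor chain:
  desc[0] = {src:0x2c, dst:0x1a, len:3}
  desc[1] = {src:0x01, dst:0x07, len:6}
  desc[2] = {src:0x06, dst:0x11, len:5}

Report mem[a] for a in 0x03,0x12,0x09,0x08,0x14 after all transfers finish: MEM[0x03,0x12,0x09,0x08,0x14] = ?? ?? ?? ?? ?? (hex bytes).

MEM[0x03,0x12,0x09,0x08,0x14] = 66 c1 66 7a 66

[0] 0x2c->0x1a len=3 : 7c a9 7d
[1] 0x01->0x07 len=6 : c1 7a 66 db 5a ad
[2] 0x06->0x11 len=5 : ad c1 7a 66 db
query mem[0x03]=0x66, mem[0x12]=0xc1, mem[0x09]=0x66, mem[0x08]=0x7a, mem[0x14]=0x66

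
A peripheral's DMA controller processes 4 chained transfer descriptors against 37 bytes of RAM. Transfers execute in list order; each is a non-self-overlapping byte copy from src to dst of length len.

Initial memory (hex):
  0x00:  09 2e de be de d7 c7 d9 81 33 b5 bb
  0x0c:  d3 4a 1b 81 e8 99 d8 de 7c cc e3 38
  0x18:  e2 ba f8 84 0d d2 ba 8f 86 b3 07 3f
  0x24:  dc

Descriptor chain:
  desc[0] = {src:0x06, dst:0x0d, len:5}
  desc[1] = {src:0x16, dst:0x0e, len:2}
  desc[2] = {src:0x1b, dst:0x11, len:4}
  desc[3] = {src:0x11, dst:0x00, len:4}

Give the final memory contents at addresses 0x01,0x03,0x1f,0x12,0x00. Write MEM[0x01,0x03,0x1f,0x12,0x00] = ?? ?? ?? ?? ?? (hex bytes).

MEM[0x01,0x03,0x1f,0x12,0x00] = 0d ba 8f 0d 84

  after D0: wrote 5B at 0x0d = c7d98133b5
  after D1: wrote 2B at 0x0e = e338
  after D2: wrote 4B at 0x11 = 840dd2ba
  after D3: wrote 4B at 0x00 = 840dd2ba
query mem[0x01]=0x0d, mem[0x03]=0xba, mem[0x1f]=0x8f, mem[0x12]=0x0d, mem[0x00]=0x84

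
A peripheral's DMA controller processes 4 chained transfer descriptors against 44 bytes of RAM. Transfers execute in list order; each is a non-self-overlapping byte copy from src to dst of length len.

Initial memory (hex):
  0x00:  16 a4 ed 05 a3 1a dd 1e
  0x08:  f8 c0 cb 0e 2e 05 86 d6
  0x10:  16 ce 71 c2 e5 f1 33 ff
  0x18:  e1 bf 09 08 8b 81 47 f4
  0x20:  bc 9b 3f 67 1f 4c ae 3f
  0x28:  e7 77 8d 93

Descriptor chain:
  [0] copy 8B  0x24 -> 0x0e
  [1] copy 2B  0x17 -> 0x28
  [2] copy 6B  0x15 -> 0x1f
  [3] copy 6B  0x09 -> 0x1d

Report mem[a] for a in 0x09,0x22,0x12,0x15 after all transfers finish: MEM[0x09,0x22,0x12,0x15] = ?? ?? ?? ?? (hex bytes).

  after D0: wrote 8B at 0x0e = 1f4cae3fe7778d93
  after D1: wrote 2B at 0x28 = ffe1
  after D2: wrote 6B at 0x1f = 9333ffe1bf09
  after D3: wrote 6B at 0x1d = c0cb0e2e051f
query mem[0x09]=0xc0, mem[0x22]=0x1f, mem[0x12]=0xe7, mem[0x15]=0x93

MEM[0x09,0x22,0x12,0x15] = c0 1f e7 93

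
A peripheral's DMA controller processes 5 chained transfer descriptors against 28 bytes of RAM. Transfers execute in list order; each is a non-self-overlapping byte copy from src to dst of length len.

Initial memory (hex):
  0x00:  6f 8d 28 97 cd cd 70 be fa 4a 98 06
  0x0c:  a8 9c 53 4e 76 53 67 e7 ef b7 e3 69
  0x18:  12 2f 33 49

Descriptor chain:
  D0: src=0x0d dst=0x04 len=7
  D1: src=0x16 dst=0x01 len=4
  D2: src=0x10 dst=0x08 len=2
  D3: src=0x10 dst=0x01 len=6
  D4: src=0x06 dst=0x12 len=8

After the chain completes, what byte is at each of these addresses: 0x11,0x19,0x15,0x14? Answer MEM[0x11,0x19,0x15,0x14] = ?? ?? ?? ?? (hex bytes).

#0 dst[0x04+7] := {0x9c,0x53,0x4e,0x76,0x53,0x67,0xe7}
#1 dst[0x01+4] := {0xe3,0x69,0x12,0x2f}
#2 dst[0x08+2] := {0x76,0x53}
#3 dst[0x01+6] := {0x76,0x53,0x67,0xe7,0xef,0xb7}
#4 dst[0x12+8] := {0xb7,0x76,0x76,0x53,0xe7,0x06,0xa8,0x9c}
query mem[0x11]=0x53, mem[0x19]=0x9c, mem[0x15]=0x53, mem[0x14]=0x76

MEM[0x11,0x19,0x15,0x14] = 53 9c 53 76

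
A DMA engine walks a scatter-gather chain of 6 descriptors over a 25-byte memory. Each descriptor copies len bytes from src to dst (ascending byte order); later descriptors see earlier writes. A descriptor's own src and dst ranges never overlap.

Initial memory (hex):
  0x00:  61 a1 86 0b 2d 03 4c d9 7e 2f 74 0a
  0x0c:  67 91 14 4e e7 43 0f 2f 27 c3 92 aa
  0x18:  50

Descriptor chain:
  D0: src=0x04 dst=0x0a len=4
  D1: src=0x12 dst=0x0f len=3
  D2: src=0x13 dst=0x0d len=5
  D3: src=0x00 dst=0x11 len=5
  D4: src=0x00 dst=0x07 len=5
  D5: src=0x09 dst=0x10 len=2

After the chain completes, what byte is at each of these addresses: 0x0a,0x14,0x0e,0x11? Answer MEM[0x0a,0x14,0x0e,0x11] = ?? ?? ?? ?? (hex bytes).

#0 dst[0x0a+4] := {0x2d,0x03,0x4c,0xd9}
#1 dst[0x0f+3] := {0x0f,0x2f,0x27}
#2 dst[0x0d+5] := {0x2f,0x27,0xc3,0x92,0xaa}
#3 dst[0x11+5] := {0x61,0xa1,0x86,0x0b,0x2d}
#4 dst[0x07+5] := {0x61,0xa1,0x86,0x0b,0x2d}
#5 dst[0x10+2] := {0x86,0x0b}
query mem[0x0a]=0x0b, mem[0x14]=0x0b, mem[0x0e]=0x27, mem[0x11]=0x0b

MEM[0x0a,0x14,0x0e,0x11] = 0b 0b 27 0b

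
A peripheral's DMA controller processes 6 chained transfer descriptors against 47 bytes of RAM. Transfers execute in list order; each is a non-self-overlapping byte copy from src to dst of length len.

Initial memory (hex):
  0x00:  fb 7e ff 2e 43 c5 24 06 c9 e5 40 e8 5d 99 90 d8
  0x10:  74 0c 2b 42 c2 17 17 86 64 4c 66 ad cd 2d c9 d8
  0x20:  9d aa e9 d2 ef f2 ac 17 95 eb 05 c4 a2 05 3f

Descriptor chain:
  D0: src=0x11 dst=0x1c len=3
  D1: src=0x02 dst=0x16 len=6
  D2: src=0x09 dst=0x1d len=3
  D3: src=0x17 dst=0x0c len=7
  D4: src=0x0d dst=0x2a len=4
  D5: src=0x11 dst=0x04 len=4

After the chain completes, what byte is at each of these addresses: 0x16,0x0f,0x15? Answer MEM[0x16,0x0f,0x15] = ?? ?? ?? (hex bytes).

D0: mem[0x1c..0x1e] <- [0c 2b 42]
D1: mem[0x16..0x1b] <- [ff 2e 43 c5 24 06]
D2: mem[0x1d..0x1f] <- [e5 40 e8]
D3: mem[0x0c..0x12] <- [2e 43 c5 24 06 0c e5]
D4: mem[0x2a..0x2d] <- [43 c5 24 06]
D5: mem[0x04..0x07] <- [0c e5 42 c2]
query mem[0x16]=0xff, mem[0x0f]=0x24, mem[0x15]=0x17

MEM[0x16,0x0f,0x15] = ff 24 17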